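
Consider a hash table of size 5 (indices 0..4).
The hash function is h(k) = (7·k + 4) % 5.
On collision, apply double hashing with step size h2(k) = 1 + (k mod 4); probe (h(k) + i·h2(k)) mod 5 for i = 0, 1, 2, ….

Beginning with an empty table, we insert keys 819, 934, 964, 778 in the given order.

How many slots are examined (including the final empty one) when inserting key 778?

3

819: h=2 -> slot 2
934: h=2, h2=3, probe 2,0 -> slot 0
964: h=2, h2=1, probe 2,3 -> slot 3
778: h=0, h2=3, probe 0,3,1 -> slot 1
Table: [934, 778, 819, 964, —]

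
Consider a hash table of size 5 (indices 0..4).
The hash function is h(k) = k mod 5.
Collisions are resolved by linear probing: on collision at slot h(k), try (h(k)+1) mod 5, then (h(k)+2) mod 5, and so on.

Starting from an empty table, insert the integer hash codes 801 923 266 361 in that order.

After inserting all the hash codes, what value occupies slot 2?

266

801: h=1 -> slot 1
923: h=3 -> slot 3
266: h=1, probe 1,2 -> slot 2
361: h=1, probe 1,2,3,4 -> slot 4
Table: [., 801, 266, 923, 361]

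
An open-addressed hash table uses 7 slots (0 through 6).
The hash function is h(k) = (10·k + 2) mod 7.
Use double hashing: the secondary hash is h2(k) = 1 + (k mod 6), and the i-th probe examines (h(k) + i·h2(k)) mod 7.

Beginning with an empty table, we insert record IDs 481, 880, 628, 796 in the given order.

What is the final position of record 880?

Insert 481: h=3, slot 3 empty => index 3.
Insert 880: h=3, h2=5, slot 3 occupied => index 1.
Insert 628: h=3, h2=5, slots 3,1 occupied => index 6.
Insert 796: h=3, h2=5, slots 3,1,6 occupied => index 4.
Table: [_, 880, _, 481, 796, _, 628]

1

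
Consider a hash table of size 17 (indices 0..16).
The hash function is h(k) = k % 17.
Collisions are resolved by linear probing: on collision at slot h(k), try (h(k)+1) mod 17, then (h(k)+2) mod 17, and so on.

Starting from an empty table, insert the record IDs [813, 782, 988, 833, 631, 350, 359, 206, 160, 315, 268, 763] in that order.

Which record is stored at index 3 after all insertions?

631

813: h=14 => slot 14
782: h=0 => slot 0
988: h=2 => slot 2
833: h=0, probe 0,1 => slot 1
631: h=2, probe 2,3 => slot 3
350: h=10 => slot 10
359: h=2, probe 2,3,4 => slot 4
206: h=2, probe 2,3,4,5 => slot 5
160: h=7 => slot 7
315: h=9 => slot 9
268: h=13 => slot 13
763: h=15 => slot 15
Table: [782, 833, 988, 631, 359, 206, _, 160, _, 315, 350, _, _, 268, 813, 763, _]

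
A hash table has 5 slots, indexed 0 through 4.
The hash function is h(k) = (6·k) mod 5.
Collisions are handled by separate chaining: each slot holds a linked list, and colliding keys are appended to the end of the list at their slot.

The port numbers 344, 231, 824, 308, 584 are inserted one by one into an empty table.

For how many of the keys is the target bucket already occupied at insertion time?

Insert 344: h=4, bucket 4 empty -> new chain.
Insert 231: h=1, bucket 1 empty -> new chain.
Insert 824: h=4, bucket 4 nonempty -> append to chain.
Insert 308: h=3, bucket 3 empty -> new chain.
Insert 584: h=4, bucket 4 nonempty -> append to chain.
Final buckets:
0: .
1: 231
2: .
3: 308
4: 344 -> 824 -> 584

2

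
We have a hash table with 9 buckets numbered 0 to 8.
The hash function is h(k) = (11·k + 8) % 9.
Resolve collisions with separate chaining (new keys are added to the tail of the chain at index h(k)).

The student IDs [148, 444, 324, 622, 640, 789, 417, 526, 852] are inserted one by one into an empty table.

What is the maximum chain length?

2

148 → bucket 7
444 → bucket 5
324 → bucket 8
622 → bucket 1
640 → bucket 1 (collision)
789 → bucket 2
417 → bucket 5 (collision)
526 → bucket 7 (collision)
852 → bucket 2 (collision)
Final buckets:
0: -
1: 622 -> 640
2: 789 -> 852
3: -
4: -
5: 444 -> 417
6: -
7: 148 -> 526
8: 324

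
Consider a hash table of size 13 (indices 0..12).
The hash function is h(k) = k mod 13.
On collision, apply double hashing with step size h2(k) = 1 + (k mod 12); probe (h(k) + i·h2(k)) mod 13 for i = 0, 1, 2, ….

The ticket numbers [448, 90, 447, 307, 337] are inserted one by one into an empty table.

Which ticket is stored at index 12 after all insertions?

90

448 hashes to 6; slot 6 is free → place at 6.
90 hashes to 12; slot 12 is free → place at 12.
447 hashes to 5; slot 5 is free → place at 5.
307 hashes to 8; slot 8 is free → place at 8.
337 hashes to 12, h2=2; 12 taken → place at 1.
Table: [_, 337, _, _, _, 447, 448, _, 307, _, _, _, 90]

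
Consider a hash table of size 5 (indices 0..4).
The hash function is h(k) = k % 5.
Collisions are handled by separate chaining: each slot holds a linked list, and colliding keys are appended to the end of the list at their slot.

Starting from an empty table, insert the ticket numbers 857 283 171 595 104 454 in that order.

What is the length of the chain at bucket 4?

2

857 -> bucket 2
283 -> bucket 3
171 -> bucket 1
595 -> bucket 0
104 -> bucket 4
454 -> bucket 4 (collision)
Final buckets:
0: 595
1: 171
2: 857
3: 283
4: 104 -> 454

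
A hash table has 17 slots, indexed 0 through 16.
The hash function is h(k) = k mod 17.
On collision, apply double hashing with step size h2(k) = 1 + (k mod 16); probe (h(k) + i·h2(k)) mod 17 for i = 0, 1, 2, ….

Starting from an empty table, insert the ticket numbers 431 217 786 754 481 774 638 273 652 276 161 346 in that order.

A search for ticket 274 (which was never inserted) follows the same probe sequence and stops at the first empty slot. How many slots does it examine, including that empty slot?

Insert 431: h=6, slot 6 empty → index 6.
Insert 217: h=13, slot 13 empty → index 13.
Insert 786: h=4, slot 4 empty → index 4.
Insert 754: h=6, h2=3, slot 6 occupied → index 9.
Insert 481: h=5, slot 5 empty → index 5.
Insert 774: h=9, h2=7, slot 9 occupied → index 16.
Insert 638: h=9, h2=15, slot 9 occupied → index 7.
Insert 273: h=1, slot 1 empty → index 1.
Insert 652: h=6, h2=13, slot 6 occupied → index 2.
Insert 276: h=4, h2=5, slots 4,9 occupied → index 14.
Insert 161: h=8, slot 8 empty → index 8.
Insert 346: h=6, h2=11, slot 6 occupied → index 0.
Table: [346, 273, 652, _, 786, 481, 431, 638, 161, 754, _, _, _, 217, 276, _, 774]
Lookup 274: h=2, h2=3, probe 2,5,8,11 → slot 11 empty, not found.

4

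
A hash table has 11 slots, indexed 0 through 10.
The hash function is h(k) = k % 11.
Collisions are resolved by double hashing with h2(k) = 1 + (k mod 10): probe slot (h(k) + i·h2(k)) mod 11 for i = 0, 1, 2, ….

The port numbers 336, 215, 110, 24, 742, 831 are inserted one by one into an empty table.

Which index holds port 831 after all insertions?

336 hashes to 6; slot 6 is free → place at 6.
215 hashes to 6, h2=6; 6 taken → place at 1.
110 hashes to 0; slot 0 is free → place at 0.
24 hashes to 2; slot 2 is free → place at 2.
742 hashes to 5; slot 5 is free → place at 5.
831 hashes to 6, h2=2; 6 taken → place at 8.
Table: [110, 215, 24, -, -, 742, 336, -, 831, -, -]

8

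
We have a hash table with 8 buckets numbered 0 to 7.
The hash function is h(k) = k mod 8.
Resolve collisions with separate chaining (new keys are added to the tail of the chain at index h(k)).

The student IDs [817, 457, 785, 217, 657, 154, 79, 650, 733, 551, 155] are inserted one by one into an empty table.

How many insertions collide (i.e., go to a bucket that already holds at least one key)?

Insert 817: h=1, bucket 1 empty -> new chain.
Insert 457: h=1, bucket 1 nonempty -> append to chain.
Insert 785: h=1, bucket 1 nonempty -> append to chain.
Insert 217: h=1, bucket 1 nonempty -> append to chain.
Insert 657: h=1, bucket 1 nonempty -> append to chain.
Insert 154: h=2, bucket 2 empty -> new chain.
Insert 79: h=7, bucket 7 empty -> new chain.
Insert 650: h=2, bucket 2 nonempty -> append to chain.
Insert 733: h=5, bucket 5 empty -> new chain.
Insert 551: h=7, bucket 7 nonempty -> append to chain.
Insert 155: h=3, bucket 3 empty -> new chain.
Final buckets:
0: —
1: 817 -> 457 -> 785 -> 217 -> 657
2: 154 -> 650
3: 155
4: —
5: 733
6: —
7: 79 -> 551

6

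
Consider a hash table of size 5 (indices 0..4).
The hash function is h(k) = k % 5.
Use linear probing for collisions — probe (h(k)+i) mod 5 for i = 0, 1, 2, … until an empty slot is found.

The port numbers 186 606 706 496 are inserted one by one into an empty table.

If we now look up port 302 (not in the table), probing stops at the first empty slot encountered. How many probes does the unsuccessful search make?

Insert 186: h=1, slot 1 empty → index 1.
Insert 606: h=1, slot 1 occupied → index 2.
Insert 706: h=1, slots 1,2 occupied → index 3.
Insert 496: h=1, slots 1,2,3 occupied → index 4.
Table: [-, 186, 606, 706, 496]
Lookup 302: h=2, probe 2,3,4,0 → slot 0 empty, not found.

4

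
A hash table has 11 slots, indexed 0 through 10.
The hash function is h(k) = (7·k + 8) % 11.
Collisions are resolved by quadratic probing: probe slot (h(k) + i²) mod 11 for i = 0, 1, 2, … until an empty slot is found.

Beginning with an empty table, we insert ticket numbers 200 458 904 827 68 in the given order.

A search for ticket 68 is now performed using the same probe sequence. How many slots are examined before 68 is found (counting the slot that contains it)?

4

200 hashes to 0; slot 0 is free => place at 0.
458 hashes to 2; slot 2 is free => place at 2.
904 hashes to 0; 0 taken => place at 1.
827 hashes to 0; 0,1 taken => place at 4.
68 hashes to 0; 0,1,4 taken => place at 9.
Table: [200, 904, 458, ∅, 827, ∅, ∅, ∅, ∅, 68, ∅]
Lookup 68: h=0, probe 0,1,4,9 → found at 9.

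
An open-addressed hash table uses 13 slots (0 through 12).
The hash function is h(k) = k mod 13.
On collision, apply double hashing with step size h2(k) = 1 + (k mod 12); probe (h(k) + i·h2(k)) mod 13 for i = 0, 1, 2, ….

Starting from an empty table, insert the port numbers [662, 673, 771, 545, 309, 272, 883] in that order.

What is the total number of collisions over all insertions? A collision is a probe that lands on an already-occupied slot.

662 hashes to 12; slot 12 is free → place at 12.
673 hashes to 10; slot 10 is free → place at 10.
771 hashes to 4; slot 4 is free → place at 4.
545 hashes to 12, h2=6; 12 taken → place at 5.
309 hashes to 10, h2=10; 10 taken → place at 7.
272 hashes to 12, h2=9; 12 taken → place at 8.
883 hashes to 12, h2=8; 12,7 taken → place at 2.
Table: [—, —, 883, —, 771, 545, —, 309, 272, —, 673, —, 662]

5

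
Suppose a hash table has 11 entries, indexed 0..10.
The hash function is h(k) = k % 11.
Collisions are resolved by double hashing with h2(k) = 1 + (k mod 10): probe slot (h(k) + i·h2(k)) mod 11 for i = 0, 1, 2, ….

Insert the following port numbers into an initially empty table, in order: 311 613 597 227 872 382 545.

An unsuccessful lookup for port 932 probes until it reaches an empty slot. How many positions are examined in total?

7

311: h=3 → slot 3
613: h=8 → slot 8
597: h=3, h2=8, probe 3,0 → slot 0
227: h=7 → slot 7
872: h=3, h2=3, probe 3,6 → slot 6
382: h=8, h2=3, probe 8,0,3,6,9 → slot 9
545: h=6, h2=6, probe 6,1 → slot 1
Table: [597, 545, _, 311, _, _, 872, 227, 613, 382, _]
Lookup 932: h=8, h2=3, probe 8,0,3,6,9,1,4 → slot 4 empty, not found.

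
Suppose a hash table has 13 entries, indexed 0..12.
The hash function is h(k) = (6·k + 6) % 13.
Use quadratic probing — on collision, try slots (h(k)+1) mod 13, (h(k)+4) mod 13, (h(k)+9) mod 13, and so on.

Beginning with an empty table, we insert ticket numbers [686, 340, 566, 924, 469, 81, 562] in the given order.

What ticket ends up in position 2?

686 hashes to 1; slot 1 is free → place at 1.
340 hashes to 5; slot 5 is free → place at 5.
566 hashes to 9; slot 9 is free → place at 9.
924 hashes to 12; slot 12 is free → place at 12.
469 hashes to 12; 12 taken → place at 0.
81 hashes to 11; slot 11 is free → place at 11.
562 hashes to 11; 11,12 taken → place at 2.
Table: [469, 686, 562, ., ., 340, ., ., ., 566, ., 81, 924]

562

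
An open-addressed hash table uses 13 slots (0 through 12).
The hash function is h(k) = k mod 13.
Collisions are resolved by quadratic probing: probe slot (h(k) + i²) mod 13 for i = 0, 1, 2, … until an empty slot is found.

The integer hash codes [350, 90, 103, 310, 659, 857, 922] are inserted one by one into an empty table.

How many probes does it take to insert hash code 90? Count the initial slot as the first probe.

2

Insert 350: h=12, slot 12 empty -> index 12.
Insert 90: h=12, slot 12 occupied -> index 0.
Insert 103: h=12, slots 12,0 occupied -> index 3.
Insert 310: h=11, slot 11 empty -> index 11.
Insert 659: h=9, slot 9 empty -> index 9.
Insert 857: h=12, slots 12,0,3 occupied -> index 8.
Insert 922: h=12, slots 12,0,3,8 occupied -> index 2.
Table: [90, ∅, 922, 103, ∅, ∅, ∅, ∅, 857, 659, ∅, 310, 350]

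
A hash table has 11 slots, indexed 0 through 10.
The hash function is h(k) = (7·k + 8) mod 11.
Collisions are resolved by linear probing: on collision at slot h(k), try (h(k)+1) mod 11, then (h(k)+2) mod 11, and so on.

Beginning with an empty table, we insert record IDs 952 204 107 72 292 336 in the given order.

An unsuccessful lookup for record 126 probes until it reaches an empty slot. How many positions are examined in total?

952 hashes to 6; slot 6 is free => place at 6.
204 hashes to 6; 6 taken => place at 7.
107 hashes to 9; slot 9 is free => place at 9.
72 hashes to 6; 6,7 taken => place at 8.
292 hashes to 6; 6,7,8,9 taken => place at 10.
336 hashes to 6; 6,7,8,9,10 taken => place at 0.
Table: [336, ., ., ., ., ., 952, 204, 72, 107, 292]
Lookup 126: h=10, probe 10,0,1 → slot 1 empty, not found.

3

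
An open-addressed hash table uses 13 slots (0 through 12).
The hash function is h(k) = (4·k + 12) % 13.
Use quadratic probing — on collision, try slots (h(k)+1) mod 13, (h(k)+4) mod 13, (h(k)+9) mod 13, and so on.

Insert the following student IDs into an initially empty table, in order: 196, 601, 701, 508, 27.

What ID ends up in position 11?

601

196: h=3 → slot 3
601: h=11 → slot 11
701: h=8 → slot 8
508: h=3, probe 3,4 → slot 4
27: h=3, probe 3,4,7 → slot 7
Table: [-, -, -, 196, 508, -, -, 27, 701, -, -, 601, -]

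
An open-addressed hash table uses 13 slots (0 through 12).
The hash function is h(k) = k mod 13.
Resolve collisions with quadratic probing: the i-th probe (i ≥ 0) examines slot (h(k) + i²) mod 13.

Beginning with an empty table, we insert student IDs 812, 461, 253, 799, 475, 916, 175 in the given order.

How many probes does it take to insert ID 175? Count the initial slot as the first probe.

6

812 hashes to 6; slot 6 is free => place at 6.
461 hashes to 6; 6 taken => place at 7.
253 hashes to 6; 6,7 taken => place at 10.
799 hashes to 6; 6,7,10 taken => place at 2.
475 hashes to 7; 7 taken => place at 8.
916 hashes to 6; 6,7,10,2 taken => place at 9.
175 hashes to 6; 6,7,10,2,9 taken => place at 5.
Table: [., ., 799, ., ., 175, 812, 461, 475, 916, 253, ., .]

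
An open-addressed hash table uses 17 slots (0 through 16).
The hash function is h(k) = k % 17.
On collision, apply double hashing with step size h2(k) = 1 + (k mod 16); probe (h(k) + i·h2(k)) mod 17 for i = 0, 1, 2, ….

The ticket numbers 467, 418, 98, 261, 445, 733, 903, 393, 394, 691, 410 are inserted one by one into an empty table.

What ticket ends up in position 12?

393

467: h=8 => slot 8
418: h=10 => slot 10
98: h=13 => slot 13
261: h=6 => slot 6
445: h=3 => slot 3
733: h=2 => slot 2
903: h=2, h2=8, probe 2,10,1 => slot 1
393: h=2, h2=10, probe 2,12 => slot 12
394: h=3, h2=11, probe 3,14 => slot 14
691: h=11 => slot 11
410: h=2, h2=11, probe 2,13,7 => slot 7
Table: [—, 903, 733, 445, —, —, 261, 410, 467, —, 418, 691, 393, 98, 394, —, —]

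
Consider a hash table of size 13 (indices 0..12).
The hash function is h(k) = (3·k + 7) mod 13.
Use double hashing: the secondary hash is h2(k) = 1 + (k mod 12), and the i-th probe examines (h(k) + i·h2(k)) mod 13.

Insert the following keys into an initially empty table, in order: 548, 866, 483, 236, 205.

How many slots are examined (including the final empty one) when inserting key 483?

2

548: h=0 -> slot 0
866: h=5 -> slot 5
483: h=0, h2=4, probe 0,4 -> slot 4
236: h=0, h2=9, probe 0,9 -> slot 9
205: h=11 -> slot 11
Table: [548, —, —, —, 483, 866, —, —, —, 236, —, 205, —]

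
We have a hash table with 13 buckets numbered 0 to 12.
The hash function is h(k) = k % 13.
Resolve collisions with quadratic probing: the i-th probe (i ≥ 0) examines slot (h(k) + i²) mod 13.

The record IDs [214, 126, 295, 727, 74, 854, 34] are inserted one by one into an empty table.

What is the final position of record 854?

5

Insert 214: h=6, slot 6 empty => index 6.
Insert 126: h=9, slot 9 empty => index 9.
Insert 295: h=9, slot 9 occupied => index 10.
Insert 727: h=12, slot 12 empty => index 12.
Insert 74: h=9, slots 9,10 occupied => index 0.
Insert 854: h=9, slots 9,10,0 occupied => index 5.
Insert 34: h=8, slot 8 empty => index 8.
Table: [74, ., ., ., ., 854, 214, ., 34, 126, 295, ., 727]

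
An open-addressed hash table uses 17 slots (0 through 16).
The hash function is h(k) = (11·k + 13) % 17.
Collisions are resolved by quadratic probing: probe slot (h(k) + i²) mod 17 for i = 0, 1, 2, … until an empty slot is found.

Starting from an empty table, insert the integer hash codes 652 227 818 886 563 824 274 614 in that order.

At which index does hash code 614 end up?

652: h=11 -> slot 11
227: h=11, probe 11,12 -> slot 12
818: h=1 -> slot 1
886: h=1, probe 1,2 -> slot 2
563: h=1, probe 1,2,5 -> slot 5
824: h=16 -> slot 16
274: h=1, probe 1,2,5,10 -> slot 10
614: h=1, probe 1,2,5,10,0 -> slot 0
Table: [614, 818, 886, -, -, 563, -, -, -, -, 274, 652, 227, -, -, -, 824]

0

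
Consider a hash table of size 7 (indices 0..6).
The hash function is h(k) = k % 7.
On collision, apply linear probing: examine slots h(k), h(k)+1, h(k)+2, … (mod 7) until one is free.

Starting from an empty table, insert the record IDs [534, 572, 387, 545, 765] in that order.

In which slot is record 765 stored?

4

Insert 534: h=2, slot 2 empty => index 2.
Insert 572: h=5, slot 5 empty => index 5.
Insert 387: h=2, slot 2 occupied => index 3.
Insert 545: h=6, slot 6 empty => index 6.
Insert 765: h=2, slots 2,3 occupied => index 4.
Table: [—, —, 534, 387, 765, 572, 545]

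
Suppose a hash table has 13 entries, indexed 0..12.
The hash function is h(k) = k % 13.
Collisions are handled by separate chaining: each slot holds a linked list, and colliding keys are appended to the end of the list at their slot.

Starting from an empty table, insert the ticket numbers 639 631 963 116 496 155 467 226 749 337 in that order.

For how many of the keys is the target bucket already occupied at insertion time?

639 → bucket 2
631 → bucket 7
963 → bucket 1
116 → bucket 12
496 → bucket 2 (collision)
155 → bucket 12 (collision)
467 → bucket 12 (collision)
226 → bucket 5
749 → bucket 8
337 → bucket 12 (collision)
Final buckets:
0: _
1: 963
2: 639 -> 496
3: _
4: _
5: 226
6: _
7: 631
8: 749
9: _
10: _
11: _
12: 116 -> 155 -> 467 -> 337

4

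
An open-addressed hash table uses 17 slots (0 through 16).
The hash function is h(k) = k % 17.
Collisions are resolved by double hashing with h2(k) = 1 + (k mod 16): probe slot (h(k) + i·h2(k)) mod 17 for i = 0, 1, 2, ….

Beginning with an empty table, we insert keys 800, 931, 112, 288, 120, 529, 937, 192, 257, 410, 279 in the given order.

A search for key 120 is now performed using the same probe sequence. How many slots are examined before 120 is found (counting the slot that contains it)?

800: h=1 => slot 1
931: h=13 => slot 13
112: h=10 => slot 10
288: h=16 => slot 16
120: h=1, h2=9, probe 1,10,2 => slot 2
529: h=2, h2=2, probe 2,4 => slot 4
937: h=2, h2=10, probe 2,12 => slot 12
192: h=5 => slot 5
257: h=2, h2=2, probe 2,4,6 => slot 6
410: h=2, h2=11, probe 2,13,7 => slot 7
279: h=7, h2=8, probe 7,15 => slot 15
Table: [., 800, 120, ., 529, 192, 257, 410, ., ., 112, ., 937, 931, ., 279, 288]
Lookup 120: h=1, h2=9, probe 1,10,2 → found at 2.

3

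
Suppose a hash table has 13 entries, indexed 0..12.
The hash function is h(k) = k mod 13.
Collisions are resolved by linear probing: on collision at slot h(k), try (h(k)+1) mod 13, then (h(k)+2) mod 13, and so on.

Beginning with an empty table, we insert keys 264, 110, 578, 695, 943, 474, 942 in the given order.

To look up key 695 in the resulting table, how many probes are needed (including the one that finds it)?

Insert 264: h=4, slot 4 empty => index 4.
Insert 110: h=6, slot 6 empty => index 6.
Insert 578: h=6, slot 6 occupied => index 7.
Insert 695: h=6, slots 6,7 occupied => index 8.
Insert 943: h=7, slots 7,8 occupied => index 9.
Insert 474: h=6, slots 6,7,8,9 occupied => index 10.
Insert 942: h=6, slots 6,7,8,9,10 occupied => index 11.
Table: [—, —, —, —, 264, —, 110, 578, 695, 943, 474, 942, —]
Lookup 695: h=6, probe 6,7,8 → found at 8.

3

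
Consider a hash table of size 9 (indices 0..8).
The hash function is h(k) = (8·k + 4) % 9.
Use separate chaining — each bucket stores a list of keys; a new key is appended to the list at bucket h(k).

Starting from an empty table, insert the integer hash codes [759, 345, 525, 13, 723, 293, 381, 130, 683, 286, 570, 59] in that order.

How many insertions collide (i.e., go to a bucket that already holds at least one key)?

7

Insert 759: h=1, bucket 1 empty → new chain.
Insert 345: h=1, bucket 1 nonempty → append to chain.
Insert 525: h=1, bucket 1 nonempty → append to chain.
Insert 13: h=0, bucket 0 empty → new chain.
Insert 723: h=1, bucket 1 nonempty → append to chain.
Insert 293: h=8, bucket 8 empty → new chain.
Insert 381: h=1, bucket 1 nonempty → append to chain.
Insert 130: h=0, bucket 0 nonempty → append to chain.
Insert 683: h=5, bucket 5 empty → new chain.
Insert 286: h=6, bucket 6 empty → new chain.
Insert 570: h=1, bucket 1 nonempty → append to chain.
Insert 59: h=8, bucket 8 nonempty → append to chain.
Final buckets:
0: 13 -> 130
1: 759 -> 345 -> 525 -> 723 -> 381 -> 570
2: —
3: —
4: —
5: 683
6: 286
7: —
8: 293 -> 59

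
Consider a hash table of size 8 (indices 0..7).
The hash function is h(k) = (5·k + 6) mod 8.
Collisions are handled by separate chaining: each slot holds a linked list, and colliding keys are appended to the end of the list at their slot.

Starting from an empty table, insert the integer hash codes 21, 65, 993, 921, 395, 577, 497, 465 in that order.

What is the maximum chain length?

6

Insert 21: h=7, bucket 7 empty -> new chain.
Insert 65: h=3, bucket 3 empty -> new chain.
Insert 993: h=3, bucket 3 nonempty -> append to chain.
Insert 921: h=3, bucket 3 nonempty -> append to chain.
Insert 395: h=5, bucket 5 empty -> new chain.
Insert 577: h=3, bucket 3 nonempty -> append to chain.
Insert 497: h=3, bucket 3 nonempty -> append to chain.
Insert 465: h=3, bucket 3 nonempty -> append to chain.
Final buckets:
0: .
1: .
2: .
3: 65 -> 993 -> 921 -> 577 -> 497 -> 465
4: .
5: 395
6: .
7: 21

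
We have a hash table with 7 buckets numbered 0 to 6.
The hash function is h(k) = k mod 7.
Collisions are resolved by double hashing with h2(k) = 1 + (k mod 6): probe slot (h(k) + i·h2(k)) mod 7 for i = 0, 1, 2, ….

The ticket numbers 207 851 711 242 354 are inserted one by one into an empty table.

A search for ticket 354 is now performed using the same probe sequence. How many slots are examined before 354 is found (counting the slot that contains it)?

2

207 hashes to 4; slot 4 is free => place at 4.
851 hashes to 4, h2=6; 4 taken => place at 3.
711 hashes to 4, h2=4; 4 taken => place at 1.
242 hashes to 4, h2=3; 4 taken => place at 0.
354 hashes to 4, h2=1; 4 taken => place at 5.
Table: [242, 711, ∅, 851, 207, 354, ∅]
Lookup 354: h=4, h2=1, probe 4,5 → found at 5.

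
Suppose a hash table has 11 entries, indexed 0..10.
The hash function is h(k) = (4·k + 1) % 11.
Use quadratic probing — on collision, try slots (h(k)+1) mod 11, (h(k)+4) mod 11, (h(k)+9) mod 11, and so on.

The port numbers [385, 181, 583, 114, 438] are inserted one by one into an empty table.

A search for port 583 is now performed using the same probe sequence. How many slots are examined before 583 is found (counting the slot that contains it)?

385: h=1 => slot 1
181: h=10 => slot 10
583: h=1, probe 1,2 => slot 2
114: h=6 => slot 6
438: h=4 => slot 4
Table: [—, 385, 583, —, 438, —, 114, —, —, —, 181]
Lookup 583: h=1, probe 1,2 → found at 2.

2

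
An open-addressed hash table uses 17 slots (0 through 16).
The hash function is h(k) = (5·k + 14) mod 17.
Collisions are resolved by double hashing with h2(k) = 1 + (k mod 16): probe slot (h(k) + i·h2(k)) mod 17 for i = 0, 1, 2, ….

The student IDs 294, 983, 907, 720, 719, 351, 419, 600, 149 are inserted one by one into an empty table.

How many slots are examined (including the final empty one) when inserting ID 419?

3

294 hashes to 5; slot 5 is free → place at 5.
983 hashes to 16; slot 16 is free → place at 16.
907 hashes to 10; slot 10 is free → place at 10.
720 hashes to 10, h2=1; 10 taken → place at 11.
719 hashes to 5, h2=16; 5 taken → place at 4.
351 hashes to 1; slot 1 is free → place at 1.
419 hashes to 1, h2=4; 1,5 taken → place at 9.
600 hashes to 5, h2=9; 5 taken → place at 14.
149 hashes to 11, h2=6; 11 taken → place at 0.
Table: [149, 351, -, -, 719, 294, -, -, -, 419, 907, 720, -, -, 600, -, 983]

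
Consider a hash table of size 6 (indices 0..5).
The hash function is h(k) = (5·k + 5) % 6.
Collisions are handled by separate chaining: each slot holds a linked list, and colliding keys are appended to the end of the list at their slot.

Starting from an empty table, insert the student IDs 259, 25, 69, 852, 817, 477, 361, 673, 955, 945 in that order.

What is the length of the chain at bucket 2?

3

Insert 259: h=4, bucket 4 empty → new chain.
Insert 25: h=4, bucket 4 nonempty → append to chain.
Insert 69: h=2, bucket 2 empty → new chain.
Insert 852: h=5, bucket 5 empty → new chain.
Insert 817: h=4, bucket 4 nonempty → append to chain.
Insert 477: h=2, bucket 2 nonempty → append to chain.
Insert 361: h=4, bucket 4 nonempty → append to chain.
Insert 673: h=4, bucket 4 nonempty → append to chain.
Insert 955: h=4, bucket 4 nonempty → append to chain.
Insert 945: h=2, bucket 2 nonempty → append to chain.
Final buckets:
0: .
1: .
2: 69 -> 477 -> 945
3: .
4: 259 -> 25 -> 817 -> 361 -> 673 -> 955
5: 852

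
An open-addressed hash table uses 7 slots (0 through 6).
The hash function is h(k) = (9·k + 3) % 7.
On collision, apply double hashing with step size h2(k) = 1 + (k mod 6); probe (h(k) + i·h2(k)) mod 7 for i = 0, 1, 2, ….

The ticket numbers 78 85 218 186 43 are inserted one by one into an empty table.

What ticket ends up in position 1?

78 hashes to 5; slot 5 is free -> place at 5.
85 hashes to 5, h2=2; 5 taken -> place at 0.
218 hashes to 5, h2=3; 5 taken -> place at 1.
186 hashes to 4; slot 4 is free -> place at 4.
43 hashes to 5, h2=2; 5,0 taken -> place at 2.
Table: [85, 218, 43, ., 186, 78, .]

218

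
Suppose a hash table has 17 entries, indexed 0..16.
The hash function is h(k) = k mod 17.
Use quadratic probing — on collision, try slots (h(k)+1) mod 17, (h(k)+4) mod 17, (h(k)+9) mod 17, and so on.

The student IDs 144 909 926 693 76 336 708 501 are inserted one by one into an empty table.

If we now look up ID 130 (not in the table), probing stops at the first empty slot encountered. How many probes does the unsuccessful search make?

3

144: h=8 -> slot 8
909: h=8, probe 8,9 -> slot 9
926: h=8, probe 8,9,12 -> slot 12
693: h=13 -> slot 13
76: h=8, probe 8,9,12,0 -> slot 0
336: h=13, probe 13,14 -> slot 14
708: h=11 -> slot 11
501: h=8, probe 8,9,12,0,7 -> slot 7
Table: [76, -, -, -, -, -, -, 501, 144, 909, -, 708, 926, 693, 336, -, -]
Lookup 130: h=11, probe 11,12,15 → slot 15 empty, not found.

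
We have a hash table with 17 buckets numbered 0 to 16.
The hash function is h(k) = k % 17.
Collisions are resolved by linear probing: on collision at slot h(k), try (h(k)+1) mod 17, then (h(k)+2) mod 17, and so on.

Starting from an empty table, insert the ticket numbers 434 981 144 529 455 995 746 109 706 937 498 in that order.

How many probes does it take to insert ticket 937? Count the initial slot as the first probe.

434: h=9 -> slot 9
981: h=12 -> slot 12
144: h=8 -> slot 8
529: h=2 -> slot 2
455: h=13 -> slot 13
995: h=9, probe 9,10 -> slot 10
746: h=15 -> slot 15
109: h=7 -> slot 7
706: h=9, probe 9,10,11 -> slot 11
937: h=2, probe 2,3 -> slot 3
498: h=5 -> slot 5
Table: [-, -, 529, 937, -, 498, -, 109, 144, 434, 995, 706, 981, 455, -, 746, -]

2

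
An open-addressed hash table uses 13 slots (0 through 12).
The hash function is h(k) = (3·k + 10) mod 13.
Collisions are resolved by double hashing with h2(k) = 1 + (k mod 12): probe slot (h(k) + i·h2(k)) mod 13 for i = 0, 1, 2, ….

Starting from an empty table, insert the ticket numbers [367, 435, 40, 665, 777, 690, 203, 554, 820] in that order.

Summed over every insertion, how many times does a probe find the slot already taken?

3

Insert 367: h=6, slot 6 empty → index 6.
Insert 435: h=2, slot 2 empty → index 2.
Insert 40: h=0, slot 0 empty → index 0.
Insert 665: h=3, slot 3 empty → index 3.
Insert 777: h=1, slot 1 empty → index 1.
Insert 690: h=0, h2=7, slot 0 occupied → index 7.
Insert 203: h=8, slot 8 empty → index 8.
Insert 554: h=8, h2=3, slot 8 occupied → index 11.
Insert 820: h=0, h2=5, slot 0 occupied → index 5.
Table: [40, 777, 435, 665, ∅, 820, 367, 690, 203, ∅, ∅, 554, ∅]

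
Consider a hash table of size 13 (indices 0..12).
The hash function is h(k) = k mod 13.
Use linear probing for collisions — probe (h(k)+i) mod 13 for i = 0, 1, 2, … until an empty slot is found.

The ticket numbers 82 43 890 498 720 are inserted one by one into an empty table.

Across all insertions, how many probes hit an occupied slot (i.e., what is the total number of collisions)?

Insert 82: h=4, slot 4 empty → index 4.
Insert 43: h=4, slot 4 occupied → index 5.
Insert 890: h=6, slot 6 empty → index 6.
Insert 498: h=4, slots 4,5,6 occupied → index 7.
Insert 720: h=5, slots 5,6,7 occupied → index 8.
Table: [-, -, -, -, 82, 43, 890, 498, 720, -, -, -, -]

7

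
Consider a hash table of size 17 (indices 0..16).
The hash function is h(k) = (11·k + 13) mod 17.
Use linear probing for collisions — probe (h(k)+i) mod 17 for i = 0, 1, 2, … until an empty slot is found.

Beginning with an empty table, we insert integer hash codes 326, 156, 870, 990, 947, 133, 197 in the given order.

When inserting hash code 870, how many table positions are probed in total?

3

326 hashes to 12; slot 12 is free => place at 12.
156 hashes to 12; 12 taken => place at 13.
870 hashes to 12; 12,13 taken => place at 14.
990 hashes to 6; slot 6 is free => place at 6.
947 hashes to 9; slot 9 is free => place at 9.
133 hashes to 14; 14 taken => place at 15.
197 hashes to 4; slot 4 is free => place at 4.
Table: [_, _, _, _, 197, _, 990, _, _, 947, _, _, 326, 156, 870, 133, _]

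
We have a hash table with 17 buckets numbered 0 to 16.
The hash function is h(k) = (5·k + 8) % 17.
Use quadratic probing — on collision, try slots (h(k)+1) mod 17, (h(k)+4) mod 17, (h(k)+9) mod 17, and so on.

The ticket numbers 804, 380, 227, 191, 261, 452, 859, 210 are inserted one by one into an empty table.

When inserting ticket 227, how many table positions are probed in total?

Insert 804: h=16, slot 16 empty => index 16.
Insert 380: h=4, slot 4 empty => index 4.
Insert 227: h=4, slot 4 occupied => index 5.
Insert 191: h=11, slot 11 empty => index 11.
Insert 261: h=4, slots 4,5 occupied => index 8.
Insert 452: h=7, slot 7 empty => index 7.
Insert 859: h=2, slot 2 empty => index 2.
Insert 210: h=4, slots 4,5,8 occupied => index 13.
Table: [∅, ∅, 859, ∅, 380, 227, ∅, 452, 261, ∅, ∅, 191, ∅, 210, ∅, ∅, 804]

2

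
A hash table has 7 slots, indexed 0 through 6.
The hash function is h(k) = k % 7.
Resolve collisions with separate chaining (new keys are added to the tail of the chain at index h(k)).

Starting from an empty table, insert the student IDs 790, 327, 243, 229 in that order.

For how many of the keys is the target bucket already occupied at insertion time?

2

Insert 790: h=6, bucket 6 empty → new chain.
Insert 327: h=5, bucket 5 empty → new chain.
Insert 243: h=5, bucket 5 nonempty → append to chain.
Insert 229: h=5, bucket 5 nonempty → append to chain.
Final buckets:
0: -
1: -
2: -
3: -
4: -
5: 327 -> 243 -> 229
6: 790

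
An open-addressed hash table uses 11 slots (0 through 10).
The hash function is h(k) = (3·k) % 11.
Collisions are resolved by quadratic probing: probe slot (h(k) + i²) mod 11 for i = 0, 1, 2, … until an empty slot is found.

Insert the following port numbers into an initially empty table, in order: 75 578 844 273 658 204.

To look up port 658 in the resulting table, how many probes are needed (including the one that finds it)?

3

75 hashes to 5; slot 5 is free -> place at 5.
578 hashes to 7; slot 7 is free -> place at 7.
844 hashes to 2; slot 2 is free -> place at 2.
273 hashes to 5; 5 taken -> place at 6.
658 hashes to 5; 5,6 taken -> place at 9.
204 hashes to 7; 7 taken -> place at 8.
Table: [., ., 844, ., ., 75, 273, 578, 204, 658, .]
Lookup 658: h=5, probe 5,6,9 → found at 9.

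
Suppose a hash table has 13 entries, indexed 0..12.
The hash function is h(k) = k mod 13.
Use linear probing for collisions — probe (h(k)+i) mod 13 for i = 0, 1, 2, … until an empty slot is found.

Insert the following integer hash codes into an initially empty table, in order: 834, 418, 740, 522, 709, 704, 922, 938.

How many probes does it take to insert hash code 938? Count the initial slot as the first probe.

5

Insert 834: h=2, slot 2 empty -> index 2.
Insert 418: h=2, slot 2 occupied -> index 3.
Insert 740: h=12, slot 12 empty -> index 12.
Insert 522: h=2, slots 2,3 occupied -> index 4.
Insert 709: h=7, slot 7 empty -> index 7.
Insert 704: h=2, slots 2,3,4 occupied -> index 5.
Insert 922: h=12, slot 12 occupied -> index 0.
Insert 938: h=2, slots 2,3,4,5 occupied -> index 6.
Table: [922, -, 834, 418, 522, 704, 938, 709, -, -, -, -, 740]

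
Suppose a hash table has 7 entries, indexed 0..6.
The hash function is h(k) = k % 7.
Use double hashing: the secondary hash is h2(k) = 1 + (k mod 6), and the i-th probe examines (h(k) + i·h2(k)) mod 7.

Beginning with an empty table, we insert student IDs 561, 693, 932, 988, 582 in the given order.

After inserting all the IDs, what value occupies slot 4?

Insert 561: h=1, slot 1 empty → index 1.
Insert 693: h=0, slot 0 empty → index 0.
Insert 932: h=1, h2=3, slot 1 occupied → index 4.
Insert 988: h=1, h2=5, slot 1 occupied → index 6.
Insert 582: h=1, h2=1, slot 1 occupied → index 2.
Table: [693, 561, 582, _, 932, _, 988]

932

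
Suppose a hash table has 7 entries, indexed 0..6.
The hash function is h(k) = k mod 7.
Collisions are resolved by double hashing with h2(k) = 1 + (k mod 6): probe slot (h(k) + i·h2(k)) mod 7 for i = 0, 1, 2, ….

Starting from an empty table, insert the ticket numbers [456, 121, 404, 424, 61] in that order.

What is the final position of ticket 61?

456 hashes to 1; slot 1 is free -> place at 1.
121 hashes to 2; slot 2 is free -> place at 2.
404 hashes to 5; slot 5 is free -> place at 5.
424 hashes to 4; slot 4 is free -> place at 4.
61 hashes to 5, h2=2; 5 taken -> place at 0.
Table: [61, 456, 121, ∅, 424, 404, ∅]

0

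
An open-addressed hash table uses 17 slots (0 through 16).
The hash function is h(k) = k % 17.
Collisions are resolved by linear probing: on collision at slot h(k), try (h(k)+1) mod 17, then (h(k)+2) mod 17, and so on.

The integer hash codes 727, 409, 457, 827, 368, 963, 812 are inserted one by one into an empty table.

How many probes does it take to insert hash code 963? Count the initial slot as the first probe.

4

727: h=13 => slot 13
409: h=1 => slot 1
457: h=15 => slot 15
827: h=11 => slot 11
368: h=11, probe 11,12 => slot 12
963: h=11, probe 11,12,13,14 => slot 14
812: h=13, probe 13,14,15,16 => slot 16
Table: [_, 409, _, _, _, _, _, _, _, _, _, 827, 368, 727, 963, 457, 812]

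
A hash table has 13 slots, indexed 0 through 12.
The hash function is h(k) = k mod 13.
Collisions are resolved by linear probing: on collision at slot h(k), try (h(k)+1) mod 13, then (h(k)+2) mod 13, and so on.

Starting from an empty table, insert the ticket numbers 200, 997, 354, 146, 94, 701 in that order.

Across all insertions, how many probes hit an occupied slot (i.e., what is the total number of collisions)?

200 hashes to 5; slot 5 is free => place at 5.
997 hashes to 9; slot 9 is free => place at 9.
354 hashes to 3; slot 3 is free => place at 3.
146 hashes to 3; 3 taken => place at 4.
94 hashes to 3; 3,4,5 taken => place at 6.
701 hashes to 12; slot 12 is free => place at 12.
Table: [-, -, -, 354, 146, 200, 94, -, -, 997, -, -, 701]

4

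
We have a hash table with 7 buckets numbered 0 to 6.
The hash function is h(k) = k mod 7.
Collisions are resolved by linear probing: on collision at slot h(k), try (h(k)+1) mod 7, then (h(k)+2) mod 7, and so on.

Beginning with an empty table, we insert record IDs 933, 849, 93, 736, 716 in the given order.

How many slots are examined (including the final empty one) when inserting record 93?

Insert 933: h=2, slot 2 empty => index 2.
Insert 849: h=2, slot 2 occupied => index 3.
Insert 93: h=2, slots 2,3 occupied => index 4.
Insert 736: h=1, slot 1 empty => index 1.
Insert 716: h=2, slots 2,3,4 occupied => index 5.
Table: [., 736, 933, 849, 93, 716, .]

3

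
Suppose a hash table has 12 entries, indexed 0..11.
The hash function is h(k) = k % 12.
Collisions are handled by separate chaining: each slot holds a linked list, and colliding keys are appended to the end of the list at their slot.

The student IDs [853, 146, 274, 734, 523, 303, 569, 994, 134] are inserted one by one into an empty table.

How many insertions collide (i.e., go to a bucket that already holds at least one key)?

3

Insert 853: h=1, bucket 1 empty → new chain.
Insert 146: h=2, bucket 2 empty → new chain.
Insert 274: h=10, bucket 10 empty → new chain.
Insert 734: h=2, bucket 2 nonempty → append to chain.
Insert 523: h=7, bucket 7 empty → new chain.
Insert 303: h=3, bucket 3 empty → new chain.
Insert 569: h=5, bucket 5 empty → new chain.
Insert 994: h=10, bucket 10 nonempty → append to chain.
Insert 134: h=2, bucket 2 nonempty → append to chain.
Final buckets:
0: _
1: 853
2: 146 -> 734 -> 134
3: 303
4: _
5: 569
6: _
7: 523
8: _
9: _
10: 274 -> 994
11: _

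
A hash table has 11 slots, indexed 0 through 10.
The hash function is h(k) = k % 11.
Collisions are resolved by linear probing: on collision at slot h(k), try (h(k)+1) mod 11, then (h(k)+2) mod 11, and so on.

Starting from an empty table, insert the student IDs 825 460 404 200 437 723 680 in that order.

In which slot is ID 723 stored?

1

Insert 825: h=0, slot 0 empty → index 0.
Insert 460: h=9, slot 9 empty → index 9.
Insert 404: h=8, slot 8 empty → index 8.
Insert 200: h=2, slot 2 empty → index 2.
Insert 437: h=8, slots 8,9 occupied → index 10.
Insert 723: h=8, slots 8,9,10,0 occupied → index 1.
Insert 680: h=9, slots 9,10,0,1,2 occupied → index 3.
Table: [825, 723, 200, 680, _, _, _, _, 404, 460, 437]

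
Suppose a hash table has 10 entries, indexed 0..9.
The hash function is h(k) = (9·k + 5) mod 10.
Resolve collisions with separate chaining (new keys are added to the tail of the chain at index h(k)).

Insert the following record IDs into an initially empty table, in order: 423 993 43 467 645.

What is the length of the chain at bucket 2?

Insert 423: h=2, bucket 2 empty → new chain.
Insert 993: h=2, bucket 2 nonempty → append to chain.
Insert 43: h=2, bucket 2 nonempty → append to chain.
Insert 467: h=8, bucket 8 empty → new chain.
Insert 645: h=0, bucket 0 empty → new chain.
Final buckets:
0: 645
1: -
2: 423 -> 993 -> 43
3: -
4: -
5: -
6: -
7: -
8: 467
9: -

3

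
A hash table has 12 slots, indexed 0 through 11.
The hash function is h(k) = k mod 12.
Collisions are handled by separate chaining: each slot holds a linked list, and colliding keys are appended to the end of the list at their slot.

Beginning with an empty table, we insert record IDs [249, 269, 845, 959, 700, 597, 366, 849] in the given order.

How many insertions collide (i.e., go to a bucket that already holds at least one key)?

3

Insert 249: h=9, bucket 9 empty → new chain.
Insert 269: h=5, bucket 5 empty → new chain.
Insert 845: h=5, bucket 5 nonempty → append to chain.
Insert 959: h=11, bucket 11 empty → new chain.
Insert 700: h=4, bucket 4 empty → new chain.
Insert 597: h=9, bucket 9 nonempty → append to chain.
Insert 366: h=6, bucket 6 empty → new chain.
Insert 849: h=9, bucket 9 nonempty → append to chain.
Final buckets:
0: —
1: —
2: —
3: —
4: 700
5: 269 -> 845
6: 366
7: —
8: —
9: 249 -> 597 -> 849
10: —
11: 959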